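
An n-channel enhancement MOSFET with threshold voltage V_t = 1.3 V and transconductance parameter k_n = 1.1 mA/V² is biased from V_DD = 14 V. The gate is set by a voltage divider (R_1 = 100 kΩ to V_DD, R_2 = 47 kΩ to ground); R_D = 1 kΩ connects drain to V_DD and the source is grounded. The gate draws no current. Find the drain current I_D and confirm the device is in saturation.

I_D ≈ 5.5 mA

V_G = V_DD·R_2/(R_1+R_2) = 14×47/147 = 4.48 V. With the source grounded, V_GS = V_G = 4.48 V.
Assume saturation: I_D = (k_n/2)(V_GS − V_t)² = (1.1/2)×(4.48 − 1.3)² = 0.55×3.18² = 5.55 mA.
V_DS = V_DD − I_D·R_D = 14 − 5.55×1 = 8.45 V.
Saturation requires V_DS ≥ V_GS − V_t = 3.18 V; 8.45 ≥ 3.18 ✓.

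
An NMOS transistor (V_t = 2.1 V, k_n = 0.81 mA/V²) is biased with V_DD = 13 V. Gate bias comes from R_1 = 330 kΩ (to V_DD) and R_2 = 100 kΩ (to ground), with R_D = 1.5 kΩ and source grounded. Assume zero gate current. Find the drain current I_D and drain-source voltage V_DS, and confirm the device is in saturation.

I_D ≈ 0.35 mA, V_DS ≈ 12 V

V_G = V_DD·R_2/(R_1+R_2) = 13×100/430 = 3.02 V. With the source grounded, V_GS = V_G = 3.02 V.
Assume saturation: I_D = (k_n/2)(V_GS − V_t)² = (0.81/2)×(3.02 − 2.1)² = 0.405×0.923² = 0.345 mA.
V_DS = V_DD − I_D·R_D = 13 − 0.345×1.5 = 12.5 V.
Saturation requires V_DS ≥ V_GS − V_t = 0.923 V; 12.5 ≥ 0.923 ✓.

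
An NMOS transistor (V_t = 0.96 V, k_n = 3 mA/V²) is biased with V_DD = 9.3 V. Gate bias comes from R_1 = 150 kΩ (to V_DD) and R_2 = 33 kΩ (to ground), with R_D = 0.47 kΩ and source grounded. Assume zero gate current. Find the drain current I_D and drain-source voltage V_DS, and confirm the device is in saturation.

V_G = V_DD·R_2/(R_1+R_2) = 9.3×33/183 = 1.68 V. With the source grounded, V_GS = V_G = 1.68 V.
Assume saturation: I_D = (k_n/2)(V_GS − V_t)² = (3/2)×(1.68 − 0.96)² = 1.5×0.717² = 0.771 mA.
V_DS = V_DD − I_D·R_D = 9.3 − 0.771×0.47 = 8.94 V.
Saturation requires V_DS ≥ V_GS − V_t = 0.717 V; 8.94 ≥ 0.717 ✓.

I_D ≈ 0.77 mA, V_DS ≈ 8.9 V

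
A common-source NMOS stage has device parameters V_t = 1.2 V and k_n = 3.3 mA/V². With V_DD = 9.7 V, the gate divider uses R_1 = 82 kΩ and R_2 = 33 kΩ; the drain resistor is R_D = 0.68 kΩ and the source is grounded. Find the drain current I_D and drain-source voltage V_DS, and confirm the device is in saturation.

V_G = V_DD·R_2/(R_1+R_2) = 9.7×33/115 = 2.78 V. With the source grounded, V_GS = V_G = 2.78 V.
Assume saturation: I_D = (k_n/2)(V_GS − V_t)² = (3.3/2)×(2.78 − 1.2)² = 1.65×1.58² = 4.14 mA.
V_DS = V_DD − I_D·R_D = 9.7 − 4.14×0.68 = 6.89 V.
Saturation requires V_DS ≥ V_GS − V_t = 1.58 V; 6.89 ≥ 1.58 ✓.

I_D ≈ 4.1 mA, V_DS ≈ 6.9 V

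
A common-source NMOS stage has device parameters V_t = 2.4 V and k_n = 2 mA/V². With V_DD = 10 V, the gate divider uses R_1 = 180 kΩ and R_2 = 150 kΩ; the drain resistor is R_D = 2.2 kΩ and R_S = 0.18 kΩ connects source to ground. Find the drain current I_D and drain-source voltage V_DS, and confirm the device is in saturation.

V_G = V_DD·R_2/(R_1+R_2) = 10×150/330 = 4.55 V.
Assume saturation: I_D = (k_n/2)(V_GS − V_t)² with V_GS = V_G − I_D·R_S = 4.55 − 0.18·I_D.
Substituting gives 0.0324·I_D² − 1.77·I_D + 4.6 = 0, with roots I_D = 2.73 or 52 mA.
The root I_D = 52 mA gives V_GS = -4.81 V ≤ V_t, so take I_D = 2.73 mA.
Then V_GS = 4.05 V and V_DS = V_DD − I_D(R_D+R_S) = 10 − 2.73×2.38 = 3.49 V.
Saturation requires V_DS ≥ V_GS − V_t = 1.65 V; 3.49 ≥ 1.65 ✓.

I_D ≈ 2.7 mA, V_DS ≈ 3.5 V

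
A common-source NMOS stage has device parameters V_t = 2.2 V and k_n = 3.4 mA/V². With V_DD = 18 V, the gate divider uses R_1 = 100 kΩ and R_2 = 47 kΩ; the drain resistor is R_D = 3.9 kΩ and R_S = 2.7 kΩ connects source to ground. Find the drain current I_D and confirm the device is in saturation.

I_D ≈ 1 mA

V_G = V_DD·R_2/(R_1+R_2) = 18×47/147 = 5.76 V.
Assume saturation: I_D = (k_n/2)(V_GS − V_t)² with V_GS = V_G − I_D·R_S = 5.76 − 2.7·I_D.
Substituting gives 12.4·I_D² − 33.6·I_D + 21.5 = 0, with roots I_D = 1.03 or 1.69 mA.
The root I_D = 1.69 mA gives V_GS = 1.2 V ≤ V_t, so take I_D = 1.03 mA.
Then V_GS = 2.98 V and V_DS = V_DD − I_D(R_D+R_S) = 18 − 1.03×6.6 = 11.2 V.
Saturation requires V_DS ≥ V_GS − V_t = 0.778 V; 11.2 ≥ 0.778 ✓.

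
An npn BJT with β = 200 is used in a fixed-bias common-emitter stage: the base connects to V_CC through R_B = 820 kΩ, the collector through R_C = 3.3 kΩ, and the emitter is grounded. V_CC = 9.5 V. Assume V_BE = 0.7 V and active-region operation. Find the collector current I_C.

I_C ≈ 2.1 mA

Base loop: V_CC = I_B·R_B + V_BE, so I_B = (9.5 − 0.7)/820 kΩ = 0.0107 mA.
In the active region I_C = β·I_B = 200 × 0.0107 = 2.15 mA.
Collector loop: V_CE = V_CC − I_C·R_C = 9.5 − 2.15×3.3 = 2.42 V.
Since V_CE = 2.42 V > V_CE(sat) ≈ 0.2 V, the transistor is in the active region as assumed.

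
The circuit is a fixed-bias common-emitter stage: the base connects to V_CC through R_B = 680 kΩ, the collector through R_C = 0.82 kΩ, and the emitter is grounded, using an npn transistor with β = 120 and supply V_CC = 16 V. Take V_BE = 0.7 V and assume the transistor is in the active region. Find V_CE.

V_CE ≈ 14 V

Base loop: V_CC = I_B·R_B + V_BE, so I_B = (16 − 0.7)/680 kΩ = 0.0225 mA.
In the active region I_C = β·I_B = 120 × 0.0225 = 2.7 mA.
Collector loop: V_CE = V_CC − I_C·R_C = 16 − 2.7×0.82 = 13.8 V.
Since V_CE = 13.8 V > V_CE(sat) ≈ 0.2 V, the transistor is in the active region as assumed.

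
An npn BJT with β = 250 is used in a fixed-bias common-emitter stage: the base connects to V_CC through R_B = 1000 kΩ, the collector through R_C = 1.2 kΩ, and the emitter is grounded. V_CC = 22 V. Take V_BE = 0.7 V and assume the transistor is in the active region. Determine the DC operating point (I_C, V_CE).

I_C ≈ 5.3 mA, V_CE ≈ 16 V

Base loop: V_CC = I_B·R_B + V_BE, so I_B = (22 − 0.7)/1000 kΩ = 0.0213 mA.
In the active region I_C = β·I_B = 250 × 0.0213 = 5.33 mA.
Collector loop: V_CE = V_CC − I_C·R_C = 22 − 5.33×1.2 = 15.6 V.
Since V_CE = 15.6 V > V_CE(sat) ≈ 0.2 V, the transistor is in the active region as assumed.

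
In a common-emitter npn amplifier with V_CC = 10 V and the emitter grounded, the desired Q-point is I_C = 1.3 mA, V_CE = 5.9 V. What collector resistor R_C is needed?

R_C ≈ 3.2 kΩ

Collector loop: V_CC = I_C·R_C + V_CE.
R_C = (V_CC − V_CE)/I_C = (10 − 5.9)/1.3 = 3.15 kΩ.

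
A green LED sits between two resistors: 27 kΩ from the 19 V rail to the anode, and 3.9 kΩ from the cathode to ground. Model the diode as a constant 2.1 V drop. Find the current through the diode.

I ≈ 0.55 mA

The two resistors are in series with the diode, so KVL gives 19 = I·27 + 2.1 + I·3.9.
I = (19 − 2.1) / (27 + 3.9) kΩ = 16.9 / 30.9 = 0.547 mA.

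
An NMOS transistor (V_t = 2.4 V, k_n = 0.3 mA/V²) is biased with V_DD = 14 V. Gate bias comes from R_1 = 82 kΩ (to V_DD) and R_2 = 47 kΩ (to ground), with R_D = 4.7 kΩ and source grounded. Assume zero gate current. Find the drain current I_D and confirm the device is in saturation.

V_G = V_DD·R_2/(R_1+R_2) = 14×47/129 = 5.1 V. With the source grounded, V_GS = V_G = 5.1 V.
Assume saturation: I_D = (k_n/2)(V_GS − V_t)² = (0.3/2)×(5.1 − 2.4)² = 0.15×2.7² = 1.09 mA.
V_DS = V_DD − I_D·R_D = 14 − 1.09×4.7 = 8.86 V.
Saturation requires V_DS ≥ V_GS − V_t = 2.7 V; 8.86 ≥ 2.7 ✓.

I_D ≈ 1.1 mA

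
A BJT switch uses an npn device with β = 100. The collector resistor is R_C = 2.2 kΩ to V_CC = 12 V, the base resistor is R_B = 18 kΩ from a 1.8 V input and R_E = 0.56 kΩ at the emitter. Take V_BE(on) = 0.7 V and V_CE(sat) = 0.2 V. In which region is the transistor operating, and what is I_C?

Assume active. Base-emitter loop: I_B = (V_BB − V_BE)/(R_B + (β+1)R_E) = (1.8 − 0.7)/(18 + 101×0.56) = 0.0148 mA.
I_C = β·I_B = 100×0.0148 = 1.48 mA.
V_CE = V_CC − I_C·R_C − I_E·R_E = 12 − 1.48×2.2 − 1.49×0.56 = 7.92 V > V_CE(sat), so the active-region assumption holds.

active; I_C ≈ 1.5 mA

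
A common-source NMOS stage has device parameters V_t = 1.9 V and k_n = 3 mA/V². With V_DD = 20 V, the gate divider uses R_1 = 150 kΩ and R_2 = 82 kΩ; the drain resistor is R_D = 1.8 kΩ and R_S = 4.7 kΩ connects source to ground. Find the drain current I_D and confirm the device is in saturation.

I_D ≈ 0.93 mA

V_G = V_DD·R_2/(R_1+R_2) = 20×82/232 = 7.07 V.
Assume saturation: I_D = (k_n/2)(V_GS − V_t)² with V_GS = V_G − I_D·R_S = 7.07 − 4.7·I_D.
Substituting gives 33.1·I_D² − 73.9·I_D + 40.1 = 0, with roots I_D = 0.932 or 1.3 mA.
The root I_D = 1.3 mA gives V_GS = 0.97 V ≤ V_t, so take I_D = 0.932 mA.
Then V_GS = 2.69 V and V_DS = V_DD − I_D(R_D+R_S) = 20 − 0.932×6.5 = 13.9 V.
Saturation requires V_DS ≥ V_GS − V_t = 0.788 V; 13.9 ≥ 0.788 ✓.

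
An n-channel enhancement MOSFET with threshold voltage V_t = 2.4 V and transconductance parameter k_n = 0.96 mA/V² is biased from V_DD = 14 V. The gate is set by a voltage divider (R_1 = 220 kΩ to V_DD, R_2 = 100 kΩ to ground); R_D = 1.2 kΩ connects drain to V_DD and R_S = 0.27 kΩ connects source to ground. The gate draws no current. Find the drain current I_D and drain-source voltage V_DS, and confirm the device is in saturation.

V_G = V_DD·R_2/(R_1+R_2) = 14×100/320 = 4.38 V.
Assume saturation: I_D = (k_n/2)(V_GS − V_t)² with V_GS = V_G − I_D·R_S = 4.38 − 0.27·I_D.
Substituting gives 0.035·I_D² − 1.51·I_D + 1.87 = 0, with roots I_D = 1.28 or 41.9 mA.
The root I_D = 41.9 mA gives V_GS = -6.95 V ≤ V_t, so take I_D = 1.28 mA.
Then V_GS = 4.03 V and V_DS = V_DD − I_D(R_D+R_S) = 14 − 1.28×1.47 = 12.1 V.
Saturation requires V_DS ≥ V_GS − V_t = 1.63 V; 12.1 ≥ 1.63 ✓.

I_D ≈ 1.3 mA, V_DS ≈ 12 V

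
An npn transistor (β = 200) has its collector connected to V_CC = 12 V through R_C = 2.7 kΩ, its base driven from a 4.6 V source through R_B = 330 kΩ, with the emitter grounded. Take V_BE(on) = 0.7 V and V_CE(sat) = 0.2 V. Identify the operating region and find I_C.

active; I_C ≈ 2.4 mA

Assume active. Base-emitter loop: I_B = (V_BB − V_BE)/R_B = (4.6 − 0.7)/330 = 0.0118 mA.
I_C = β·I_B = 200×0.0118 = 2.36 mA.
V_CE = V_CC − I_C·R_C = 12 − 2.36×2.7 = 5.62 V > V_CE(sat), so the active-region assumption holds.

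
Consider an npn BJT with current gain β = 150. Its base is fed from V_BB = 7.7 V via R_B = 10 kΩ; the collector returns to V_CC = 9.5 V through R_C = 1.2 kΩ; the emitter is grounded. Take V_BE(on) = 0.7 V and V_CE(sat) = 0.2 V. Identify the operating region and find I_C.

saturation; I_C ≈ 7.8 mA

Assume active: I_B = (7.7 − 0.7)/10 = 0.7 mA, giving I_C = β·I_B = 105 mA.
But then V_CE = 9.5 − 105×1.2 = -116 V < V_CE(sat) = 0.2 V — impossible in the active region.
So the transistor is saturated. With V_CE = 0.2 V, I_C = (V_CC − 0.2)/R_C = 9.3/1.2 = 7.75 mA.
Check: β·I_B = 105 mA > I_C = 7.75 mA, confirming saturation.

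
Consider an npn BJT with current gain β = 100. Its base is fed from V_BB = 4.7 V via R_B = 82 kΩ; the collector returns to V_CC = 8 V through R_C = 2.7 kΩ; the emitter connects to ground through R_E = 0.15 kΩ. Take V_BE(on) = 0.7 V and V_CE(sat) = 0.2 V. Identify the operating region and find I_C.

Assume active: I_B = (4.7 − 0.7)/(82 + 101×0.15) = 0.0412 mA, I_C = β·I_B = 4.12 mA.
Then V_CE = 8 − 4.12×2.7 − 4.16×0.15 = -3.74 V < 0.2 V — the active assumption fails.
Re-solve with V_CE = 0.2 V. KCL at the emitter: V_E/R_E = (V_BB−0.7−V_E)/R_B + (V_CC−0.2−V_E)/R_C, giving V_E = 0.417 V.
I_C = (V_CC − 0.2 − V_E)/R_C = (7.8 − 0.417)/2.7 = 2.73 mA.
Check: I_B = (4 − 0.417)/82 = 0.0437 mA, and β·I_B = 4.37 mA > I_C, confirming saturation.

saturation; I_C ≈ 2.7 mA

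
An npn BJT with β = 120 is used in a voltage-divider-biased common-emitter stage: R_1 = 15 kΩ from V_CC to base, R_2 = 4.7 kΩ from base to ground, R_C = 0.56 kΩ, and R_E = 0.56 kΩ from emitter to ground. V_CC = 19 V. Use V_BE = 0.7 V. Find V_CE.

Thevenize the base divider: V_Th = V_CC·R_2/(R_1+R_2) = 19×4.7/19.7 = 4.53 V, R_Th = R_1‖R_2 = 3.58 kΩ.
Base-emitter loop: V_Th = I_B·R_Th + V_BE + (β+1)I_B·R_E, so I_B = (4.53 − 0.7) / (3.58 + 121×0.56) = 0.0537 mA.
I_C = β·I_B = 120×0.0537 = 6.45 mA, and I_E = (β+1)I_B = 6.5 mA.
V_CE = V_CC − I_C·R_C − I_E·R_E = 19 − 6.45×0.56 − 6.5×0.56 = 11.7 V.
V_CE = 11.7 V > 0.2 V confirms active-region operation.

V_CE ≈ 12 V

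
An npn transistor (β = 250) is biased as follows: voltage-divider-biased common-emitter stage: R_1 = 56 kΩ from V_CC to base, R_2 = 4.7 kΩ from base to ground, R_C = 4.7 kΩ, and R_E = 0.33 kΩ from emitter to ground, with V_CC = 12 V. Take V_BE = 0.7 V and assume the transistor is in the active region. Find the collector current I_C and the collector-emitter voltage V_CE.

Thevenize the base divider: V_Th = V_CC·R_2/(R_1+R_2) = 12×4.7/60.7 = 0.929 V, R_Th = R_1‖R_2 = 4.34 kΩ.
Base-emitter loop: V_Th = I_B·R_Th + V_BE + (β+1)I_B·R_E, so I_B = (0.929 − 0.7) / (4.34 + 251×0.33) = 0.00263 mA.
I_C = β·I_B = 250×0.00263 = 0.657 mA, and I_E = (β+1)I_B = 0.66 mA.
V_CE = V_CC − I_C·R_C − I_E·R_E = 12 − 0.657×4.7 − 0.66×0.33 = 8.69 V.
V_CE = 8.69 V > 0.2 V confirms active-region operation.

I_C ≈ 0.66 mA, V_CE ≈ 8.7 V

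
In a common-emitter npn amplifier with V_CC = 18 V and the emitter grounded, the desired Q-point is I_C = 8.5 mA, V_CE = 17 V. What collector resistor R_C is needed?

Collector loop: V_CC = I_C·R_C + V_CE.
R_C = (V_CC − V_CE)/I_C = (18 − 17)/8.5 = 0.118 kΩ.

R_C ≈ 0.12 kΩ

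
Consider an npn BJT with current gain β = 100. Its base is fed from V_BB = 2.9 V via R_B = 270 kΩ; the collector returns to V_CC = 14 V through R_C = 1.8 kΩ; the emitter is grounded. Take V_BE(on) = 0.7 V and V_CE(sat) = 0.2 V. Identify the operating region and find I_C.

active; I_C ≈ 0.81 mA

Assume active. Base-emitter loop: I_B = (V_BB − V_BE)/R_B = (2.9 − 0.7)/270 = 0.00815 mA.
I_C = β·I_B = 100×0.00815 = 0.815 mA.
V_CE = V_CC − I_C·R_C = 14 − 0.815×1.8 = 12.5 V > V_CE(sat), so the active-region assumption holds.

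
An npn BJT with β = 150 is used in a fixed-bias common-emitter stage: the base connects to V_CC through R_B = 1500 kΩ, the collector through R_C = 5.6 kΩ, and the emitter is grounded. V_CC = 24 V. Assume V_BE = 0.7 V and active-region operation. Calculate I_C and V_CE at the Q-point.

I_C ≈ 2.3 mA, V_CE ≈ 11 V

Base loop: V_CC = I_B·R_B + V_BE, so I_B = (24 − 0.7)/1500 kΩ = 0.0155 mA.
In the active region I_C = β·I_B = 150 × 0.0155 = 2.33 mA.
Collector loop: V_CE = V_CC − I_C·R_C = 24 − 2.33×5.6 = 11 V.
Since V_CE = 11 V > V_CE(sat) ≈ 0.2 V, the transistor is in the active region as assumed.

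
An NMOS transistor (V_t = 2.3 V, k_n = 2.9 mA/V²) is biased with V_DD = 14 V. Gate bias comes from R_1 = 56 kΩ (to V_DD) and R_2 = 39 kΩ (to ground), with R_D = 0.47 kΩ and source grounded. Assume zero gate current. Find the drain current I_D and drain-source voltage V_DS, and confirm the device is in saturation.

I_D ≈ 17 mA, V_DS ≈ 5.9 V

V_G = V_DD·R_2/(R_1+R_2) = 14×39/95 = 5.75 V. With the source grounded, V_GS = V_G = 5.75 V.
Assume saturation: I_D = (k_n/2)(V_GS − V_t)² = (2.9/2)×(5.75 − 2.3)² = 1.45×3.45² = 17.2 mA.
V_DS = V_DD − I_D·R_D = 14 − 17.2×0.47 = 5.9 V.
Saturation requires V_DS ≥ V_GS − V_t = 3.45 V; 5.9 ≥ 3.45 ✓.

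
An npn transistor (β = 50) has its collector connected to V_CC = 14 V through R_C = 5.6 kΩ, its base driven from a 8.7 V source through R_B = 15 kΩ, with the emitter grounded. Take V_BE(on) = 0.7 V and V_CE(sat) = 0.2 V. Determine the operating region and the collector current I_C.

saturation; I_C ≈ 2.5 mA

Assume active: I_B = (8.7 − 0.7)/15 = 0.533 mA, giving I_C = β·I_B = 26.7 mA.
But then V_CE = 14 − 26.7×5.6 = -135 V < V_CE(sat) = 0.2 V — impossible in the active region.
So the transistor is saturated. With V_CE = 0.2 V, I_C = (V_CC − 0.2)/R_C = 13.8/5.6 = 2.46 mA.
Check: β·I_B = 26.7 mA > I_C = 2.46 mA, confirming saturation.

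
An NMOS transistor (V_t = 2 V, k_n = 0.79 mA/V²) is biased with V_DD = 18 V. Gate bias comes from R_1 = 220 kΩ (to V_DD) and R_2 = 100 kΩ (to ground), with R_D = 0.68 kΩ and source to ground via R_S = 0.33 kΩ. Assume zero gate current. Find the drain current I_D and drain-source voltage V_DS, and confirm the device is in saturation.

V_G = V_DD·R_2/(R_1+R_2) = 18×100/320 = 5.62 V.
Assume saturation: I_D = (k_n/2)(V_GS − V_t)² with V_GS = V_G − I_D·R_S = 5.62 − 0.33·I_D.
Substituting gives 0.043·I_D² − 1.95·I_D + 5.19 = 0, with roots I_D = 2.85 or 42.4 mA.
The root I_D = 42.4 mA gives V_GS = -8.36 V ≤ V_t, so take I_D = 2.85 mA.
Then V_GS = 4.69 V and V_DS = V_DD − I_D(R_D+R_S) = 18 − 2.85×1.01 = 15.1 V.
Saturation requires V_DS ≥ V_GS − V_t = 2.69 V; 15.1 ≥ 2.69 ✓.

I_D ≈ 2.8 mA, V_DS ≈ 15 V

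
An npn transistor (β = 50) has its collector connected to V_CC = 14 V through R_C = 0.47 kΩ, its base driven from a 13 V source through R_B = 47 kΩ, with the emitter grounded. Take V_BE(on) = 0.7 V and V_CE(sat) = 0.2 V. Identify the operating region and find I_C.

active; I_C ≈ 13 mA

Assume active. Base-emitter loop: I_B = (V_BB − V_BE)/R_B = (13 − 0.7)/47 = 0.262 mA.
I_C = β·I_B = 50×0.262 = 13.1 mA.
V_CE = V_CC − I_C·R_C = 14 − 13.1×0.47 = 7.85 V > V_CE(sat), so the active-region assumption holds.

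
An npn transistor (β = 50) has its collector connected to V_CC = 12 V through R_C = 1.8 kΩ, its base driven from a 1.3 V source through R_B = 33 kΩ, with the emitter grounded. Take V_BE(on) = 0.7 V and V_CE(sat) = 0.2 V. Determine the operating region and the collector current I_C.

active; I_C ≈ 0.91 mA

Assume active. Base-emitter loop: I_B = (V_BB − V_BE)/R_B = (1.3 − 0.7)/33 = 0.0182 mA.
I_C = β·I_B = 50×0.0182 = 0.909 mA.
V_CE = V_CC − I_C·R_C = 12 − 0.909×1.8 = 10.4 V > V_CE(sat), so the active-region assumption holds.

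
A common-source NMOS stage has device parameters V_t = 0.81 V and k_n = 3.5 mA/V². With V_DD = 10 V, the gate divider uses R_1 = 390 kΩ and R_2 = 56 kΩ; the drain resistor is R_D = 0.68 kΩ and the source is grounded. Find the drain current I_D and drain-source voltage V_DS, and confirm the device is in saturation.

I_D ≈ 0.35 mA, V_DS ≈ 9.8 V

V_G = V_DD·R_2/(R_1+R_2) = 10×56/446 = 1.26 V. With the source grounded, V_GS = V_G = 1.26 V.
Assume saturation: I_D = (k_n/2)(V_GS − V_t)² = (3.5/2)×(1.26 − 0.81)² = 1.75×0.446² = 0.347 mA.
V_DS = V_DD − I_D·R_D = 10 − 0.347×0.68 = 9.76 V.
Saturation requires V_DS ≥ V_GS − V_t = 0.446 V; 9.76 ≥ 0.446 ✓.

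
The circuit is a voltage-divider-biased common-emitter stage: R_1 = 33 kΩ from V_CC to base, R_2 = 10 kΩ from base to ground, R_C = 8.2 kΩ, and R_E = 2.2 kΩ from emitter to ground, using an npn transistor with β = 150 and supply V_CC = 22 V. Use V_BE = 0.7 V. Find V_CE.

V_CE ≈ 1.7 V

Thevenize the base divider: V_Th = V_CC·R_2/(R_1+R_2) = 22×10/43 = 5.12 V, R_Th = R_1‖R_2 = 7.67 kΩ.
Base-emitter loop: V_Th = I_B·R_Th + V_BE + (β+1)I_B·R_E, so I_B = (5.12 − 0.7) / (7.67 + 151×2.2) = 0.013 mA.
I_C = β·I_B = 150×0.013 = 1.95 mA, and I_E = (β+1)I_B = 1.96 mA.
V_CE = V_CC − I_C·R_C − I_E·R_E = 22 − 1.95×8.2 − 1.96×2.2 = 1.7 V.
V_CE = 1.7 V > 0.2 V confirms active-region operation.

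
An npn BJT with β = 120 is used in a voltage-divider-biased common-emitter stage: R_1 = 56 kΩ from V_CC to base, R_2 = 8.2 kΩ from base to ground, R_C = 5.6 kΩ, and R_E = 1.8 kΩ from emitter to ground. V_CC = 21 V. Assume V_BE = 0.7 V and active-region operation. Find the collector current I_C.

Thevenize the base divider: V_Th = V_CC·R_2/(R_1+R_2) = 21×8.2/64.2 = 2.68 V, R_Th = R_1‖R_2 = 7.15 kΩ.
Base-emitter loop: V_Th = I_B·R_Th + V_BE + (β+1)I_B·R_E, so I_B = (2.68 − 0.7) / (7.15 + 121×1.8) = 0.00881 mA.
I_C = β·I_B = 120×0.00881 = 1.06 mA, and I_E = (β+1)I_B = 1.07 mA.
V_CE = V_CC − I_C·R_C − I_E·R_E = 21 − 1.06×5.6 − 1.07×1.8 = 13.2 V.
V_CE = 13.2 V > 0.2 V confirms active-region operation.

I_C ≈ 1.1 mA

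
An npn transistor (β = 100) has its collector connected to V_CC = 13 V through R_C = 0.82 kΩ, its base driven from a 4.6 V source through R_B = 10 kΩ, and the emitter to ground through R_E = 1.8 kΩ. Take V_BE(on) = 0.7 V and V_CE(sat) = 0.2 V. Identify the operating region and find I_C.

active; I_C ≈ 2 mA

Assume active. Base-emitter loop: I_B = (V_BB − V_BE)/(R_B + (β+1)R_E) = (4.6 − 0.7)/(10 + 101×1.8) = 0.0203 mA.
I_C = β·I_B = 100×0.0203 = 2.03 mA.
V_CE = V_CC − I_C·R_C − I_E·R_E = 13 − 2.03×0.82 − 2.05×1.8 = 7.64 V > V_CE(sat), so the active-region assumption holds.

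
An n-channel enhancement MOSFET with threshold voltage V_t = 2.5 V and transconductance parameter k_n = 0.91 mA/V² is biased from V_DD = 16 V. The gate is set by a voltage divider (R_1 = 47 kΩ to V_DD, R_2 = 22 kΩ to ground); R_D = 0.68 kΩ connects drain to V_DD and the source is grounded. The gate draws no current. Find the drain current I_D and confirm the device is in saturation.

V_G = V_DD·R_2/(R_1+R_2) = 16×22/69 = 5.1 V. With the source grounded, V_GS = V_G = 5.1 V.
Assume saturation: I_D = (k_n/2)(V_GS − V_t)² = (0.91/2)×(5.1 − 2.5)² = 0.455×2.6² = 3.08 mA.
V_DS = V_DD − I_D·R_D = 16 − 3.08×0.68 = 13.9 V.
Saturation requires V_DS ≥ V_GS − V_t = 2.6 V; 13.9 ≥ 2.6 ✓.

I_D ≈ 3.1 mA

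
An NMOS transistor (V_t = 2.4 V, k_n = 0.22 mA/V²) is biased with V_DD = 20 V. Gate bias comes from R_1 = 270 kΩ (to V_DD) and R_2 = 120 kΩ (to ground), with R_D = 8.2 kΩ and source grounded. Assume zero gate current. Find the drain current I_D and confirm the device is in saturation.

V_G = V_DD·R_2/(R_1+R_2) = 20×120/390 = 6.15 V. With the source grounded, V_GS = V_G = 6.15 V.
Assume saturation: I_D = (k_n/2)(V_GS − V_t)² = (0.22/2)×(6.15 − 2.4)² = 0.11×3.75² = 1.55 mA.
V_DS = V_DD − I_D·R_D = 20 − 1.55×8.2 = 7.29 V.
Saturation requires V_DS ≥ V_GS − V_t = 3.75 V; 7.29 ≥ 3.75 ✓.

I_D ≈ 1.6 mA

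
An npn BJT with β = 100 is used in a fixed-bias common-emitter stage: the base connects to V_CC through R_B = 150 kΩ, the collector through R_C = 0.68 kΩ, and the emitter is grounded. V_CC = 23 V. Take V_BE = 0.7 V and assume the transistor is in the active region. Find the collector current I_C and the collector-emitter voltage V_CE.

I_C ≈ 15 mA, V_CE ≈ 13 V

Base loop: V_CC = I_B·R_B + V_BE, so I_B = (23 − 0.7)/150 kΩ = 0.149 mA.
In the active region I_C = β·I_B = 100 × 0.149 = 14.9 mA.
Collector loop: V_CE = V_CC − I_C·R_C = 23 − 14.9×0.68 = 12.9 V.
Since V_CE = 12.9 V > V_CE(sat) ≈ 0.2 V, the transistor is in the active region as assumed.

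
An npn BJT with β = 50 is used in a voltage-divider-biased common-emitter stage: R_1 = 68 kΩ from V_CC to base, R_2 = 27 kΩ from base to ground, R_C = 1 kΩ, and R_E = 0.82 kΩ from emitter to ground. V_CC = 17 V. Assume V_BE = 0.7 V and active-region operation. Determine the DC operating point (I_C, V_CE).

I_C ≈ 3.4 mA, V_CE ≈ 11 V

Thevenize the base divider: V_Th = V_CC·R_2/(R_1+R_2) = 17×27/95 = 4.83 V, R_Th = R_1‖R_2 = 19.3 kΩ.
Base-emitter loop: V_Th = I_B·R_Th + V_BE + (β+1)I_B·R_E, so I_B = (4.83 − 0.7) / (19.3 + 51×0.82) = 0.0676 mA.
I_C = β·I_B = 50×0.0676 = 3.38 mA, and I_E = (β+1)I_B = 3.45 mA.
V_CE = V_CC − I_C·R_C − I_E·R_E = 17 − 3.38×1 − 3.45×0.82 = 10.8 V.
V_CE = 10.8 V > 0.2 V confirms active-region operation.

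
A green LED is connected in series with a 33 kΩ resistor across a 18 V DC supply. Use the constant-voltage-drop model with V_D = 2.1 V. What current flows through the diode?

I ≈ 0.48 mA

KVL around the loop: 18 = V_D + I·R = 2.1 + I × 33 kΩ.
So I = (18 − 2.1) / 33 kΩ = 15.9 / 33 = 0.482 mA.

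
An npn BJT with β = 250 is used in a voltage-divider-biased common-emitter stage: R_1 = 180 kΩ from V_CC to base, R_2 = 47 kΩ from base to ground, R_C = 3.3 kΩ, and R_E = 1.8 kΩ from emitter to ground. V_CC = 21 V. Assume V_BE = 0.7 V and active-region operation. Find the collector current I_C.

I_C ≈ 1.9 mA

Thevenize the base divider: V_Th = V_CC·R_2/(R_1+R_2) = 21×47/227 = 4.35 V, R_Th = R_1‖R_2 = 37.3 kΩ.
Base-emitter loop: V_Th = I_B·R_Th + V_BE + (β+1)I_B·R_E, so I_B = (4.35 − 0.7) / (37.3 + 251×1.8) = 0.00746 mA.
I_C = β·I_B = 250×0.00746 = 1.86 mA, and I_E = (β+1)I_B = 1.87 mA.
V_CE = V_CC − I_C·R_C − I_E·R_E = 21 − 1.86×3.3 − 1.87×1.8 = 11.5 V.
V_CE = 11.5 V > 0.2 V confirms active-region operation.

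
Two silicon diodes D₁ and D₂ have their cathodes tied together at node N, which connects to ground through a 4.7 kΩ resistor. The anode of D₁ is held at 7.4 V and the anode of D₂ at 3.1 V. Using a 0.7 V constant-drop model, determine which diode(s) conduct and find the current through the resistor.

Assume both conduct. Then node N would need to be at both 7.4−0.7 = 6.7 V and 3.1−0.7 = 2.4 V, which is impossible.
Assume only D₁ conducts: V_N = 7.4 − 0.7 = 6.7 V, so I_R = 6.7/4.7 = 1.43 mA.
Check D₂: its anode-to-cathode voltage is 3.1 − 6.7 = -3.6 V < 0.7 V, so it is off. The assumption is consistent.

Only D₁ conducts; I_R ≈ 1.4 mA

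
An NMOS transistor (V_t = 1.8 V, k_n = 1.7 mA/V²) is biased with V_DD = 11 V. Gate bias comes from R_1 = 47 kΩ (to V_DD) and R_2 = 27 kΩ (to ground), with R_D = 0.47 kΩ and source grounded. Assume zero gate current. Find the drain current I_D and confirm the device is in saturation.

I_D ≈ 4.2 mA

V_G = V_DD·R_2/(R_1+R_2) = 11×27/74 = 4.01 V. With the source grounded, V_GS = V_G = 4.01 V.
Assume saturation: I_D = (k_n/2)(V_GS − V_t)² = (1.7/2)×(4.01 − 1.8)² = 0.85×2.21² = 4.16 mA.
V_DS = V_DD − I_D·R_D = 11 − 4.16×0.47 = 9.04 V.
Saturation requires V_DS ≥ V_GS − V_t = 2.21 V; 9.04 ≥ 2.21 ✓.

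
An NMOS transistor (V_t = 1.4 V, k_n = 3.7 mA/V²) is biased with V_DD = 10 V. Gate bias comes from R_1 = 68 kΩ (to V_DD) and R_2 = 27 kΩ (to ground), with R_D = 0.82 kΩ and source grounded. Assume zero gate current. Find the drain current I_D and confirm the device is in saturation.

I_D ≈ 3.8 mA

V_G = V_DD·R_2/(R_1+R_2) = 10×27/95 = 2.84 V. With the source grounded, V_GS = V_G = 2.84 V.
Assume saturation: I_D = (k_n/2)(V_GS − V_t)² = (3.7/2)×(2.84 − 1.4)² = 1.85×1.44² = 3.85 mA.
V_DS = V_DD − I_D·R_D = 10 − 3.85×0.82 = 6.85 V.
Saturation requires V_DS ≥ V_GS − V_t = 1.44 V; 6.85 ≥ 1.44 ✓.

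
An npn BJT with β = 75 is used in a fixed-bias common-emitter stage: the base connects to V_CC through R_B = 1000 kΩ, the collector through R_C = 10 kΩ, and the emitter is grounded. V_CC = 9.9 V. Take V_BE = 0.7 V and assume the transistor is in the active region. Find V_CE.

V_CE ≈ 3 V

Base loop: V_CC = I_B·R_B + V_BE, so I_B = (9.9 − 0.7)/1000 kΩ = 0.0092 mA.
In the active region I_C = β·I_B = 75 × 0.0092 = 0.69 mA.
Collector loop: V_CE = V_CC − I_C·R_C = 9.9 − 0.69×10 = 3 V.
Since V_CE = 3 V > V_CE(sat) ≈ 0.2 V, the transistor is in the active region as assumed.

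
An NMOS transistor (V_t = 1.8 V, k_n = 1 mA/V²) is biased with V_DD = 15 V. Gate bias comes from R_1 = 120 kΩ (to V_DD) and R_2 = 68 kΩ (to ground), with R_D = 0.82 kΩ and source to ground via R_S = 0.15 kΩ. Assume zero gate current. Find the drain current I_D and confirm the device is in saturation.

I_D ≈ 4.4 mA

V_G = V_DD·R_2/(R_1+R_2) = 15×68/188 = 5.43 V.
Assume saturation: I_D = (k_n/2)(V_GS − V_t)² with V_GS = V_G − I_D·R_S = 5.43 − 0.15·I_D.
Substituting gives 0.0112·I_D² − 1.54·I_D + 6.57 = 0, with roots I_D = 4.4 or 133 mA.
The root I_D = 133 mA gives V_GS = -14.5 V ≤ V_t, so take I_D = 4.4 mA.
Then V_GS = 4.77 V and V_DS = V_DD − I_D(R_D+R_S) = 15 − 4.4×0.97 = 10.7 V.
Saturation requires V_DS ≥ V_GS − V_t = 2.97 V; 10.7 ≥ 2.97 ✓.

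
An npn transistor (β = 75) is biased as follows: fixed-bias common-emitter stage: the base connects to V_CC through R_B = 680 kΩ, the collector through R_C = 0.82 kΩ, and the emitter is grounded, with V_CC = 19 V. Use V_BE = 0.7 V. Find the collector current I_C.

I_C ≈ 2 mA

Base loop: V_CC = I_B·R_B + V_BE, so I_B = (19 − 0.7)/680 kΩ = 0.0269 mA.
In the active region I_C = β·I_B = 75 × 0.0269 = 2.02 mA.
Collector loop: V_CE = V_CC − I_C·R_C = 19 − 2.02×0.82 = 17.3 V.
Since V_CE = 17.3 V > V_CE(sat) ≈ 0.2 V, the transistor is in the active region as assumed.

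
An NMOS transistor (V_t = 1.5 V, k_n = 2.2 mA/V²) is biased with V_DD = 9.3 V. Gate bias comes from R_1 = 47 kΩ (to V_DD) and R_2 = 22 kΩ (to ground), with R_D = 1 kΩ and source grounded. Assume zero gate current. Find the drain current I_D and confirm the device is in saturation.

I_D ≈ 2.4 mA

V_G = V_DD·R_2/(R_1+R_2) = 9.3×22/69 = 2.97 V. With the source grounded, V_GS = V_G = 2.97 V.
Assume saturation: I_D = (k_n/2)(V_GS − V_t)² = (2.2/2)×(2.97 − 1.5)² = 1.1×1.47² = 2.36 mA.
V_DS = V_DD − I_D·R_D = 9.3 − 2.36×1 = 6.94 V.
Saturation requires V_DS ≥ V_GS − V_t = 1.47 V; 6.94 ≥ 1.47 ✓.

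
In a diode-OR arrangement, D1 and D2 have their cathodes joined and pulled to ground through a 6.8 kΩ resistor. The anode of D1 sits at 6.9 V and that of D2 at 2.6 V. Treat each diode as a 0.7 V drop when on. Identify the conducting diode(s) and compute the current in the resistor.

Only D1 conducts; I_R ≈ 0.91 mA

Assume both conduct. Then node N would need to be at both 6.9−0.7 = 6.2 V and 2.6−0.7 = 1.9 V, which is impossible.
Assume only D1 conducts: V_N = 6.9 − 0.7 = 6.2 V, so I_R = 6.2/6.8 = 0.912 mA.
Check D2: its anode-to-cathode voltage is 2.6 − 6.2 = -3.6 V < 0.7 V, so it is off. The assumption is consistent.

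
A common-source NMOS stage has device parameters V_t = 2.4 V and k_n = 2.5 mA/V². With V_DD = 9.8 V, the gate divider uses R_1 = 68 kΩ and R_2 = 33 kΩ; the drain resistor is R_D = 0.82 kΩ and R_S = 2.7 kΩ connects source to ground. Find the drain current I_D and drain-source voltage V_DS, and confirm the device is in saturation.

V_G = V_DD·R_2/(R_1+R_2) = 9.8×33/101 = 3.2 V.
Assume saturation: I_D = (k_n/2)(V_GS − V_t)² with V_GS = V_G − I_D·R_S = 3.2 − 2.7·I_D.
Substituting gives 9.11·I_D² − 6.41·I_D + 0.804 = 0, with roots I_D = 0.163 or 0.541 mA.
The root I_D = 0.541 mA gives V_GS = 1.74 V ≤ V_t, so take I_D = 0.163 mA.
Then V_GS = 2.76 V and V_DS = V_DD − I_D(R_D+R_S) = 9.8 − 0.163×3.52 = 9.23 V.
Saturation requires V_DS ≥ V_GS − V_t = 0.361 V; 9.23 ≥ 0.361 ✓.

I_D ≈ 0.16 mA, V_DS ≈ 9.2 V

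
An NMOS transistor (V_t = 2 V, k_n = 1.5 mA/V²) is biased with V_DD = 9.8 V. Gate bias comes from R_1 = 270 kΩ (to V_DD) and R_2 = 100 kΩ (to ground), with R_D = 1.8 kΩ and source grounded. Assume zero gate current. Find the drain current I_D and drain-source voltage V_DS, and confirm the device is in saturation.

V_G = V_DD·R_2/(R_1+R_2) = 9.8×100/370 = 2.65 V. With the source grounded, V_GS = V_G = 2.65 V.
Assume saturation: I_D = (k_n/2)(V_GS − V_t)² = (1.5/2)×(2.65 − 2)² = 0.75×0.649² = 0.316 mA.
V_DS = V_DD − I_D·R_D = 9.8 − 0.316×1.8 = 9.23 V.
Saturation requires V_DS ≥ V_GS − V_t = 0.649 V; 9.23 ≥ 0.649 ✓.

I_D ≈ 0.32 mA, V_DS ≈ 9.2 V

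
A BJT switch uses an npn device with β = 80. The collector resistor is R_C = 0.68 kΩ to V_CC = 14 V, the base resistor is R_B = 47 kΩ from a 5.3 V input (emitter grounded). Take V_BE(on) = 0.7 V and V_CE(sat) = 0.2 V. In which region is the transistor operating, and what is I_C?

active; I_C ≈ 7.8 mA

Assume active. Base-emitter loop: I_B = (V_BB − V_BE)/R_B = (5.3 − 0.7)/47 = 0.0979 mA.
I_C = β·I_B = 80×0.0979 = 7.83 mA.
V_CE = V_CC − I_C·R_C = 14 − 7.83×0.68 = 8.68 V > V_CE(sat), so the active-region assumption holds.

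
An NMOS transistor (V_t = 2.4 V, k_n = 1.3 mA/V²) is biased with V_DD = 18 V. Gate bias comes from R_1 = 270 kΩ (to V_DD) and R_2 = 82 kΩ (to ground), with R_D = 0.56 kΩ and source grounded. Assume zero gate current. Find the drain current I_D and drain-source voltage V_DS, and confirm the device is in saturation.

V_G = V_DD·R_2/(R_1+R_2) = 18×82/352 = 4.19 V. With the source grounded, V_GS = V_G = 4.19 V.
Assume saturation: I_D = (k_n/2)(V_GS − V_t)² = (1.3/2)×(4.19 − 2.4)² = 0.65×1.79² = 2.09 mA.
V_DS = V_DD − I_D·R_D = 18 − 2.09×0.56 = 16.8 V.
Saturation requires V_DS ≥ V_GS − V_t = 1.79 V; 16.8 ≥ 1.79 ✓.

I_D ≈ 2.1 mA, V_DS ≈ 17 V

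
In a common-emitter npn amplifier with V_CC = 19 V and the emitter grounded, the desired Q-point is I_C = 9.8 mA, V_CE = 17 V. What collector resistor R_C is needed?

Collector loop: V_CC = I_C·R_C + V_CE.
R_C = (V_CC − V_CE)/I_C = (19 − 17)/9.8 = 0.204 kΩ.

R_C ≈ 0.2 kΩ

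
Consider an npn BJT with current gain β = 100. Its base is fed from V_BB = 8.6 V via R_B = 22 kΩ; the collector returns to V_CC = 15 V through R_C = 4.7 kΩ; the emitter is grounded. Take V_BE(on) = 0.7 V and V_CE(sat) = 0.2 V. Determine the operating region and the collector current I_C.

saturation; I_C ≈ 3.1 mA

Assume active: I_B = (8.6 − 0.7)/22 = 0.359 mA, giving I_C = β·I_B = 35.9 mA.
But then V_CE = 15 − 35.9×4.7 = -154 V < V_CE(sat) = 0.2 V — impossible in the active region.
So the transistor is saturated. With V_CE = 0.2 V, I_C = (V_CC − 0.2)/R_C = 14.8/4.7 = 3.15 mA.
Check: β·I_B = 35.9 mA > I_C = 3.15 mA, confirming saturation.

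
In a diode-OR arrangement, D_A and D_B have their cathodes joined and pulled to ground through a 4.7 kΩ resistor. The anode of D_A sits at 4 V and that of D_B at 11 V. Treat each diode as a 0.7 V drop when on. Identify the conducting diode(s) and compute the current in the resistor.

Assume both conduct. Then node N would need to be at both 4−0.7 = 3.3 V and 11−0.7 = 10.3 V, which is impossible.
Assume only D_B conducts: V_N = 11 − 0.7 = 10.3 V, so I_R = 10.3/4.7 = 2.19 mA.
Check D_A: its anode-to-cathode voltage is 4 − 10.3 = -6.3 V < 0.7 V, so it is off. The assumption is consistent.

Only D_B conducts; I_R ≈ 2.2 mA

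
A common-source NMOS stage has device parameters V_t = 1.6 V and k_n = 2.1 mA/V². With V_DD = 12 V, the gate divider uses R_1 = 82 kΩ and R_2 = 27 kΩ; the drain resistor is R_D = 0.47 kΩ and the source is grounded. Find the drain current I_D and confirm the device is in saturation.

I_D ≈ 2 mA

V_G = V_DD·R_2/(R_1+R_2) = 12×27/109 = 2.97 V. With the source grounded, V_GS = V_G = 2.97 V.
Assume saturation: I_D = (k_n/2)(V_GS − V_t)² = (2.1/2)×(2.97 − 1.6)² = 1.05×1.37² = 1.98 mA.
V_DS = V_DD − I_D·R_D = 12 − 1.98×0.47 = 11.1 V.
Saturation requires V_DS ≥ V_GS − V_t = 1.37 V; 11.1 ≥ 1.37 ✓.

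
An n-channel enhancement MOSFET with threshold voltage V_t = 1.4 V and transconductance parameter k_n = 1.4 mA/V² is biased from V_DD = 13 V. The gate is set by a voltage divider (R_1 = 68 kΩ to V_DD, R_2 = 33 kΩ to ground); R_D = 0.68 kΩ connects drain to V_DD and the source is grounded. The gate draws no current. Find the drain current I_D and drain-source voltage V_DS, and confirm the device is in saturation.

I_D ≈ 5.7 mA, V_DS ≈ 9.1 V

V_G = V_DD·R_2/(R_1+R_2) = 13×33/101 = 4.25 V. With the source grounded, V_GS = V_G = 4.25 V.
Assume saturation: I_D = (k_n/2)(V_GS − V_t)² = (1.4/2)×(4.25 − 1.4)² = 0.7×2.85² = 5.68 mA.
V_DS = V_DD − I_D·R_D = 13 − 5.68×0.68 = 9.14 V.
Saturation requires V_DS ≥ V_GS − V_t = 2.85 V; 9.14 ≥ 2.85 ✓.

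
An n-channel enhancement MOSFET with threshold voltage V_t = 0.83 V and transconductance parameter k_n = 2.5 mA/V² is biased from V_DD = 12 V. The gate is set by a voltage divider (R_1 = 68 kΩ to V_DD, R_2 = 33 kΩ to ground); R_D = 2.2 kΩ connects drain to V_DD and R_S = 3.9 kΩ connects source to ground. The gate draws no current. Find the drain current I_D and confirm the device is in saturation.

V_G = V_DD·R_2/(R_1+R_2) = 12×33/101 = 3.92 V.
Assume saturation: I_D = (k_n/2)(V_GS − V_t)² with V_GS = V_G − I_D·R_S = 3.92 − 3.9·I_D.
Substituting gives 19·I_D² − 31.1·I_D + 11.9 = 0, with roots I_D = 0.613 or 1.02 mA.
The root I_D = 1.02 mA gives V_GS = -0.0754 V ≤ V_t, so take I_D = 0.613 mA.
Then V_GS = 1.53 V and V_DS = V_DD − I_D(R_D+R_S) = 12 − 0.613×6.1 = 8.26 V.
Saturation requires V_DS ≥ V_GS − V_t = 0.7 V; 8.26 ≥ 0.7 ✓.

I_D ≈ 0.61 mA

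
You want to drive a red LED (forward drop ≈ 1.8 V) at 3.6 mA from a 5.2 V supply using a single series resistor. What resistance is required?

The resistor drops V_S − V_D = 5.2 − 1.8 = 3.4 V at 3.6 mA.
R = 3.4 V / 3.6 mA = 0.944 kΩ.

R ≈ 0.94 kΩ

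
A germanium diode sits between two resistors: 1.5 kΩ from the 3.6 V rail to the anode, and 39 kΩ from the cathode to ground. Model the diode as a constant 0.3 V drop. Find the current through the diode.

I ≈ 0.081 mA

The two resistors are in series with the diode, so KVL gives 3.6 = I·1.5 + 0.3 + I·39.
I = (3.6 − 0.3) / (1.5 + 39) kΩ = 3.3 / 40.5 = 0.0815 mA.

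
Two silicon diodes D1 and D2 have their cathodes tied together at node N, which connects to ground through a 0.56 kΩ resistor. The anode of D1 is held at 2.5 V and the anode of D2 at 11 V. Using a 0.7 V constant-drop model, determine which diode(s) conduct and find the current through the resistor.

Only D2 conducts; I_R ≈ 18 mA

Assume both conduct. Then node N would need to be at both 2.5−0.7 = 1.8 V and 11−0.7 = 10.3 V, which is impossible.
Assume only D2 conducts: V_N = 11 − 0.7 = 10.3 V, so I_R = 10.3/0.56 = 18.4 mA.
Check D1: its anode-to-cathode voltage is 2.5 − 10.3 = -7.8 V < 0.7 V, so it is off. The assumption is consistent.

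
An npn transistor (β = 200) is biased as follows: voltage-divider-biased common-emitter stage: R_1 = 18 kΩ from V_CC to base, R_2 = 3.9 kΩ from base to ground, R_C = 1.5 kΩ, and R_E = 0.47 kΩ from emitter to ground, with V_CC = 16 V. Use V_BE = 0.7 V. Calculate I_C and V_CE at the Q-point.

Thevenize the base divider: V_Th = V_CC·R_2/(R_1+R_2) = 16×3.9/21.9 = 2.85 V, R_Th = R_1‖R_2 = 3.21 kΩ.
Base-emitter loop: V_Th = I_B·R_Th + V_BE + (β+1)I_B·R_E, so I_B = (2.85 − 0.7) / (3.21 + 201×0.47) = 0.022 mA.
I_C = β·I_B = 200×0.022 = 4.4 mA, and I_E = (β+1)I_B = 4.42 mA.
V_CE = V_CC − I_C·R_C − I_E·R_E = 16 − 4.4×1.5 − 4.42×0.47 = 7.32 V.
V_CE = 7.32 V > 0.2 V confirms active-region operation.

I_C ≈ 4.4 mA, V_CE ≈ 7.3 V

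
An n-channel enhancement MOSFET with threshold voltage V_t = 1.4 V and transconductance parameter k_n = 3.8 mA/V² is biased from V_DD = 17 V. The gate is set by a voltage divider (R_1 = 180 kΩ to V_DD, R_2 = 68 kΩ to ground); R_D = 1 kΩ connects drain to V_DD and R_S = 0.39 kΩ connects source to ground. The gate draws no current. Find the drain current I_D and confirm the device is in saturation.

I_D ≈ 4.4 mA

V_G = V_DD·R_2/(R_1+R_2) = 17×68/248 = 4.66 V.
Assume saturation: I_D = (k_n/2)(V_GS − V_t)² with V_GS = V_G − I_D·R_S = 4.66 − 0.39·I_D.
Substituting gives 0.289·I_D² − 5.83·I_D + 20.2 = 0, with roots I_D = 4.44 or 15.7 mA.
The root I_D = 15.7 mA gives V_GS = -1.48 V ≤ V_t, so take I_D = 4.44 mA.
Then V_GS = 2.93 V and V_DS = V_DD − I_D(R_D+R_S) = 17 − 4.44×1.39 = 10.8 V.
Saturation requires V_DS ≥ V_GS − V_t = 1.53 V; 10.8 ≥ 1.53 ✓.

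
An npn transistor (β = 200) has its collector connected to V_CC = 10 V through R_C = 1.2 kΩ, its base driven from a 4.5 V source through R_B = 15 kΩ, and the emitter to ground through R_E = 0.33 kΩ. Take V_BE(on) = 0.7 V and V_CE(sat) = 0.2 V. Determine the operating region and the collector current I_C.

Assume active: I_B = (4.5 − 0.7)/(15 + 201×0.33) = 0.0467 mA, I_C = β·I_B = 9.34 mA.
Then V_CE = 10 − 9.34×1.2 − 9.39×0.33 = -4.31 V < 0.2 V — the active assumption fails.
Re-solve with V_CE = 0.2 V. KCL at the emitter: V_E/R_E = (V_BB−0.7−V_E)/R_B + (V_CC−0.2−V_E)/R_C, giving V_E = 2.14 V.
I_C = (V_CC − 0.2 − V_E)/R_C = (9.8 − 2.14)/1.2 = 6.38 mA.
Check: I_B = (3.8 − 2.14)/15 = 0.111 mA, and β·I_B = 22.1 mA > I_C, confirming saturation.

saturation; I_C ≈ 6.4 mA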